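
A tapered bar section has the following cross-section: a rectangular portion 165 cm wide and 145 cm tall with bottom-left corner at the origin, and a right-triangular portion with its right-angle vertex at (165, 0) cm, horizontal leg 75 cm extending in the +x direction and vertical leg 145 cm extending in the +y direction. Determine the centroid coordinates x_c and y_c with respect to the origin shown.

x_c = 102.41 cm, y_c = 68.02 cm

rectangular portion: A = 165 × 145 = 23925.00, centroid at (82.50, 72.50).
triangular portion: A = ½·75·145 = 5437.50, centroid at (190.00, 48.33).
ΣA = 29362.50 cm², ΣAx_c = 3006937.50 cm³, ΣAy_c = 1997375.00 cm³.
x_c = 3006937.50/29362.50 = 102.41 cm; y_c = 1997375.00/29362.50 = 68.02 cm.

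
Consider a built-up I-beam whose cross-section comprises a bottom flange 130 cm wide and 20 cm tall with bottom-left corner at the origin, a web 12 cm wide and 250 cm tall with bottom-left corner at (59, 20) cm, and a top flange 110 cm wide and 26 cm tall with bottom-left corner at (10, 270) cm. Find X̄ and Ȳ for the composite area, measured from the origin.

bottom flange: A = 130 × 20 = 2600.00, centroid at (65.00, 10.00).
web: A = 12 × 250 = 3000.00, centroid at (65.00, 145.00).
top flange: A = 110 × 26 = 2860.00, centroid at (65.00, 283.00).
ΣA = 8460.00 cm²
ΣAX̄ = (2600.00)(65.00) + (3000.00)(65.00) + (2860.00)(65.00) = 549900.00 cm³
ΣAȲ = (2600.00)(10.00) + (3000.00)(145.00) + (2860.00)(283.00) = 1270380.00 cm³
X̄ = 549900.00 / 8460.00 = 65.00 cm
Ȳ = 1270380.00 / 8460.00 = 150.16 cm

X̄ = 65.00 cm, Ȳ = 150.16 cm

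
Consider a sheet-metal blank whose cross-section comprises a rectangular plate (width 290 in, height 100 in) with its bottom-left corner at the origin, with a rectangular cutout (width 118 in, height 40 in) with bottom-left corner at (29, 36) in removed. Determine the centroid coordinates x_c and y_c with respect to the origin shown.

x_c = 156.08 in, y_c = 48.83 in

plate: A = 290 × 100 = 29000.00, centroid at (145.00, 50.00).
hole: A = −(118 × 40) = -4720.00, centroid at (88.00, 56.00).
ΣA = 24280.00 in², ΣAx_c = 3789640.00 in³, ΣAy_c = 1185680.00 in³.
x_c = 3789640.00/24280.00 = 156.08 in; y_c = 1185680.00/24280.00 = 48.83 in.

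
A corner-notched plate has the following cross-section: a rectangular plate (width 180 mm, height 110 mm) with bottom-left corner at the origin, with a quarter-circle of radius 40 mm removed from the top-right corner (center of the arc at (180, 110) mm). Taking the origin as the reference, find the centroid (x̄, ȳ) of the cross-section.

plate: A = 180 × 110 = 19800.00, centroid at (90.00, 55.00).
removed quarter-circle: A = −¼π·40² = -1256.64, centroid at (163.02, 93.02).
ΣA = 18543.36 mm²
ΣAx̄ = (19800.00)(90.00) + (-1256.64)(163.02) = 1577138.66 mm³
ΣAȳ = (19800.00)(55.00) + (-1256.64)(93.02) = 972103.26 mm³
x̄ = 1577138.66 / 18543.36 = 85.05 mm
ȳ = 972103.26 / 18543.36 = 52.42 mm

x̄ = 85.05 mm, ȳ = 52.42 mm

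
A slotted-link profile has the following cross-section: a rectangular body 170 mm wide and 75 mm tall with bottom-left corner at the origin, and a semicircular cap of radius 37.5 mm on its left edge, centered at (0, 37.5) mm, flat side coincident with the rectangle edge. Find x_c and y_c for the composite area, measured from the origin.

x_c = 70.10 mm, y_c = 37.50 mm

rectangular body: A = 170 × 75 = 12750.00, centroid at (85.00, 37.50).
semicircular end: A = ½π·37.5² = 2208.93, centroid at (-15.92, 37.50).
ΣA = 14958.93 mm², ΣAx_c = 1048593.75 mm³, ΣAy_c = 560959.96 mm³.
x_c = 1048593.75/14958.93 = 70.10 mm; y_c = 560959.96/14958.93 = 37.50 mm.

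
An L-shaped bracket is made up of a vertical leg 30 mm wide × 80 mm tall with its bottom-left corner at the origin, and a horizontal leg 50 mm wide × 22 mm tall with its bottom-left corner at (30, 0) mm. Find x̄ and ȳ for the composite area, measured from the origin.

x̄ = 27.57 mm, ȳ = 30.89 mm

vertical leg: A = 30 × 80 = 2400.00, centroid at (15.00, 40.00).
horizontal leg: A = 50 × 22 = 1100.00, centroid at (55.00, 11.00).
ΣA = 3500.00 mm², ΣAx̄ = 96500.00 mm³, ΣAȳ = 108100.00 mm³.
x̄ = 96500.00/3500.00 = 27.57 mm; ȳ = 108100.00/3500.00 = 30.89 mm.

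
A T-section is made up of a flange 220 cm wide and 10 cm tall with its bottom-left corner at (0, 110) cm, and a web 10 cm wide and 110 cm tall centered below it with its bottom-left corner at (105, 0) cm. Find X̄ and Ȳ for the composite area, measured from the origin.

X̄ = 110.00 cm, Ȳ = 95.00 cm

web: A = 10 × 110 = 1100.00, centroid at (110.00, 55.00).
flange: A = 220 × 10 = 2200.00, centroid at (110.00, 115.00).
ΣA = 3300.00 cm², ΣAX̄ = 363000.00 cm³, ΣAȲ = 313500.00 cm³.
X̄ = 363000.00/3300.00 = 110.00 cm; Ȳ = 313500.00/3300.00 = 95.00 cm.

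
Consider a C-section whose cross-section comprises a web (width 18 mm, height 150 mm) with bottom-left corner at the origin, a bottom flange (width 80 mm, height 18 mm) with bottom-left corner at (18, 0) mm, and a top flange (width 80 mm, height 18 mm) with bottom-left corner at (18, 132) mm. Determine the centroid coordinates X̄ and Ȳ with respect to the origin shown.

web: A = 18 × 150 = 2700.00, centroid at (9.00, 75.00).
bottom flange: A = 80 × 18 = 1440.00, centroid at (58.00, 9.00).
top flange: A = 80 × 18 = 1440.00, centroid at (58.00, 141.00).
ΣA = 5580.00 mm²
ΣAX̄ = (2700.00)(9.00) + (1440.00)(58.00) + (1440.00)(58.00) = 191340.00 mm³
ΣAȲ = (2700.00)(75.00) + (1440.00)(9.00) + (1440.00)(141.00) = 418500.00 mm³
X̄ = 191340.00 / 5580.00 = 34.29 mm
Ȳ = 418500.00 / 5580.00 = 75.00 mm

X̄ = 34.29 mm, Ȳ = 75.00 mm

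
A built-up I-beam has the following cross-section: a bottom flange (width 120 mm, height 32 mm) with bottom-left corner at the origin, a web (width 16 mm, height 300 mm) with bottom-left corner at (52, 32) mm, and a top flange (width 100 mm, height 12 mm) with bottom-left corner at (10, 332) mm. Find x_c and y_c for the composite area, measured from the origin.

x_c = 60.00 mm, y_c = 136.24 mm

bottom flange: A = 120 × 32 = 3840.00, centroid at (60.00, 16.00).
web: A = 16 × 300 = 4800.00, centroid at (60.00, 182.00).
top flange: A = 100 × 12 = 1200.00, centroid at (60.00, 338.00).
ΣA = 9840.00 mm², ΣAx_c = 590400.00 mm³, ΣAy_c = 1340640.00 mm³.
x_c = 590400.00/9840.00 = 60.00 mm; y_c = 1340640.00/9840.00 = 136.24 mm.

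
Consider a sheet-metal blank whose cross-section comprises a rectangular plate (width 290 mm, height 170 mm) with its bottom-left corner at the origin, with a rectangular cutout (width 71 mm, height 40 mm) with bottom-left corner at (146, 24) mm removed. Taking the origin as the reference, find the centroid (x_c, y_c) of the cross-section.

x_c = 142.77 mm, y_c = 87.51 mm

plate: A = 290 × 170 = 49300.00, centroid at (145.00, 85.00).
hole: A = −(71 × 40) = -2840.00, centroid at (181.50, 44.00).
ΣA = 46460.00 mm², ΣAx_c = 6633040.00 mm³, ΣAy_c = 4065540.00 mm³.
x_c = 6633040.00/46460.00 = 142.77 mm; y_c = 4065540.00/46460.00 = 87.51 mm.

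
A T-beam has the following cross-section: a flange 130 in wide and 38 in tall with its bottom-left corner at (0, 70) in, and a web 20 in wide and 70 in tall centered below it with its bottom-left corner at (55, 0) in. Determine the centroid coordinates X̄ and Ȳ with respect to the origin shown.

X̄ = 65.00 in, Ȳ = 77.08 in

Part | A | x̄ᵢ | ȳᵢ | A·x̄ᵢ | A·ȳᵢ
web | 1400.00 | 65.00 | 35.00 | 91000.00 | 49000.00
flange | 4940.00 | 65.00 | 89.00 | 321100.00 | 439660.00
Σ | 6340.00 |  |  | 412100.00 | 488660.00
X̄ = 412100.00 / 6340.00 = 65.00 in
Ȳ = 488660.00 / 6340.00 = 77.08 in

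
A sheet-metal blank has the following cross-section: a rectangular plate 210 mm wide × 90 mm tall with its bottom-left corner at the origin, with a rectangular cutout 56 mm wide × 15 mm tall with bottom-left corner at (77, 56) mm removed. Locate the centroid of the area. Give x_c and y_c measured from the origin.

x_c = 105.00 mm, y_c = 44.14 mm

plate: A = 210 × 90 = 18900.00, centroid at (105.00, 45.00).
hole: A = −(56 × 15) = -840.00, centroid at (105.00, 63.50).
ΣA = 18060.00 mm², ΣAx_c = 1896300.00 mm³, ΣAy_c = 797160.00 mm³.
x_c = 1896300.00/18060.00 = 105.00 mm; y_c = 797160.00/18060.00 = 44.14 mm.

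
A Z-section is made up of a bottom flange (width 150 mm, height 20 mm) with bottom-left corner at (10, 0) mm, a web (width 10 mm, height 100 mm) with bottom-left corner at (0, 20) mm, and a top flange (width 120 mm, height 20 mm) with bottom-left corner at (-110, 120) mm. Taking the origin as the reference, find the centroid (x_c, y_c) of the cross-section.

x_c = 21.88 mm, y_c = 64.38 mm

bottom flange: A = 150 × 20 = 3000.00, centroid at (85.00, 10.00).
web: A = 10 × 100 = 1000.00, centroid at (5.00, 70.00).
top flange: A = 120 × 20 = 2400.00, centroid at (-50.00, 130.00).
ΣA = 6400.00 mm²
ΣAx_c = (3000.00)(85.00) + (1000.00)(5.00) + (2400.00)(-50.00) = 140000.00 mm³
ΣAy_c = (3000.00)(10.00) + (1000.00)(70.00) + (2400.00)(130.00) = 412000.00 mm³
x_c = 140000.00 / 6400.00 = 21.88 mm
y_c = 412000.00 / 6400.00 = 64.38 mm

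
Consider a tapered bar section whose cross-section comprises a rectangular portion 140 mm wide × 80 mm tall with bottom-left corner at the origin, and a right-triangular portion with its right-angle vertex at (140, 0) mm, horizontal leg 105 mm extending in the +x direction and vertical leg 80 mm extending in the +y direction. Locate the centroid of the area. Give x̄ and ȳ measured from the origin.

Part | A | x̄ᵢ | ȳᵢ | A·x̄ᵢ | A·ȳᵢ
rectangular portion | 11200.00 | 70.00 | 40.00 | 784000.00 | 448000.00
triangular portion | 4200.00 | 175.00 | 26.67 | 735000.00 | 112000.00
Σ | 15400.00 |  |  | 1519000.00 | 560000.00
x̄ = 1519000.00 / 15400.00 = 98.64 mm
ȳ = 560000.00 / 15400.00 = 36.36 mm

x̄ = 98.64 mm, ȳ = 36.36 mm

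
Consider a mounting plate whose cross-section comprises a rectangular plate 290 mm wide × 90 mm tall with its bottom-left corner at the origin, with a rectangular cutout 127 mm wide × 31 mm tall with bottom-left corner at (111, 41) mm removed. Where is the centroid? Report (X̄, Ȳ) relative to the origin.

plate: A = 290 × 90 = 26100.00, centroid at (145.00, 45.00).
hole: A = −(127 × 31) = -3937.00, centroid at (174.50, 56.50).
ΣA = 22163.00 mm², ΣAX̄ = 3097493.50 mm³, ΣAȲ = 952059.50 mm³.
X̄ = 3097493.50/22163.00 = 139.76 mm; Ȳ = 952059.50/22163.00 = 42.96 mm.

X̄ = 139.76 mm, Ȳ = 42.96 mm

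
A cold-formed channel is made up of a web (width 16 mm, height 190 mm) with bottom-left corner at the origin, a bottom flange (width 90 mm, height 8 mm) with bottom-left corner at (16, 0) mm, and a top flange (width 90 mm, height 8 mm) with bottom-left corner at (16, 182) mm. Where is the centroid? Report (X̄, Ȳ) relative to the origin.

web: A = 16 × 190 = 3040.00, centroid at (8.00, 95.00).
bottom flange: A = 90 × 8 = 720.00, centroid at (61.00, 4.00).
top flange: A = 90 × 8 = 720.00, centroid at (61.00, 186.00).
ΣA = 4480.00 mm², ΣAX̄ = 112160.00 mm³, ΣAȲ = 425600.00 mm³.
X̄ = 112160.00/4480.00 = 25.04 mm; Ȳ = 425600.00/4480.00 = 95.00 mm.

X̄ = 25.04 mm, Ȳ = 95.00 mm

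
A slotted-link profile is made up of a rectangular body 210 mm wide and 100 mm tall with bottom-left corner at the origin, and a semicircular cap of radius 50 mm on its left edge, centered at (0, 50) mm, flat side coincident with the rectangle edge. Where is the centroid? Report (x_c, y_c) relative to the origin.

x_c = 85.12 mm, y_c = 50.00 mm

Part | A | x̄ᵢ | ȳᵢ | A·x̄ᵢ | A·ȳᵢ
rectangular body | 21000.00 | 105.00 | 50.00 | 2205000.00 | 1050000.00
semicircular end | 3926.99 | -21.22 | 50.00 | -83333.33 | 196349.54
Σ | 24926.99 |  |  | 2121666.67 | 1246349.54
x_c = 2121666.67 / 24926.99 = 85.12 mm
y_c = 1246349.54 / 24926.99 = 50.00 mm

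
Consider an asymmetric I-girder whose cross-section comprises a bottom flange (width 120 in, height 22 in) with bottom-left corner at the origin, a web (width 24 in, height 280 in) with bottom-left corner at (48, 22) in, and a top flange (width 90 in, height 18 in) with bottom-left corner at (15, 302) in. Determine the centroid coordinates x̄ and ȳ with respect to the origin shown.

x̄ = 60.00 in, ȳ = 147.68 in

bottom flange: A = 120 × 22 = 2640.00, centroid at (60.00, 11.00).
web: A = 24 × 280 = 6720.00, centroid at (60.00, 162.00).
top flange: A = 90 × 18 = 1620.00, centroid at (60.00, 311.00).
ΣA = 10980.00 in², ΣAx̄ = 658800.00 in³, ΣAȳ = 1621500.00 in³.
x̄ = 658800.00/10980.00 = 60.00 in; ȳ = 1621500.00/10980.00 = 147.68 in.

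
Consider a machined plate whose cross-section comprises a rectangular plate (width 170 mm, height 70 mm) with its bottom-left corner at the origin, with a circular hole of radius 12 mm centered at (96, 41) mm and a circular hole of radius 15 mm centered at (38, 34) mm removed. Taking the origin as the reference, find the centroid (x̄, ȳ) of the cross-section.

x̄ = 87.63 mm, ȳ = 34.81 mm

Part | A | x̄ᵢ | ȳᵢ | A·x̄ᵢ | A·ȳᵢ
plate | 11900.00 | 85.00 | 35.00 | 1011500.00 | 416500.00
hole 1 | -452.39 | 96.00 | 41.00 | -43429.38 | -18547.96
hole 2 | -706.86 | 38.00 | 34.00 | -26860.62 | -24033.18
Σ | 10740.75 |  |  | 941210.01 | 373918.85
x̄ = 941210.01 / 10740.75 = 87.63 mm
ȳ = 373918.85 / 10740.75 = 34.81 mm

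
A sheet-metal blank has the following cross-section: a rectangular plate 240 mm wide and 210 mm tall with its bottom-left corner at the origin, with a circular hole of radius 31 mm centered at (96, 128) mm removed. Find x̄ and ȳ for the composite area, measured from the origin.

plate: A = 240 × 210 = 50400.00, centroid at (120.00, 105.00).
hole: A = −π·31² = -3019.07, centroid at (96.00, 128.00).
ΣA = 47380.93 mm²
ΣAx̄ = (50400.00)(120.00) + (-3019.07)(96.00) = 5758169.23 mm³
ΣAȳ = (50400.00)(105.00) + (-3019.07)(128.00) = 4905558.97 mm³
x̄ = 5758169.23 / 47380.93 = 121.53 mm
ȳ = 4905558.97 / 47380.93 = 103.53 mm

x̄ = 121.53 mm, ȳ = 103.53 mm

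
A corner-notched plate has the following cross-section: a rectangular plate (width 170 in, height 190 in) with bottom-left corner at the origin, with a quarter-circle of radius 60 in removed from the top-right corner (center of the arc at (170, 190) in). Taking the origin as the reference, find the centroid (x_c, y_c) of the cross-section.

x_c = 79.29 in, y_c = 88.33 in

plate: A = 170 × 190 = 32300.00, centroid at (85.00, 95.00).
removed quarter-circle: A = −¼π·60² = -2827.43, centroid at (144.54, 164.54).
ΣA = 29472.57 in², ΣAx_c = 2336836.32 in³, ΣAy_c = 2603287.66 in³.
x_c = 2336836.32/29472.57 = 79.29 in; y_c = 2603287.66/29472.57 = 88.33 in.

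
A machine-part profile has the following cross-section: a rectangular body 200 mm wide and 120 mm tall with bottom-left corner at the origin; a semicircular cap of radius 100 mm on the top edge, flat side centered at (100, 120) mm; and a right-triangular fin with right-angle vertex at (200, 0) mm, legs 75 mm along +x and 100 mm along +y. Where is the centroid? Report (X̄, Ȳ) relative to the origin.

rectangular body: A = 200 × 120 = 24000.00, centroid at (100.00, 60.00).
semicircular top: A = ½π·100² = 15707.96, centroid at (100.00, 162.44).
triangular fin: A = ½·75·100 = 3750.00, centroid at (225.00, 33.33).
ΣA = 43457.96 mm²
ΣAX̄ = (24000.00)(100.00) + (15707.96)(100.00) + (3750.00)(225.00) = 4814546.33 mm³
ΣAȲ = (24000.00)(60.00) + (15707.96)(162.44) + (3750.00)(33.33) = 4116622.26 mm³
X̄ = 4814546.33 / 43457.96 = 110.79 mm
Ȳ = 4116622.26 / 43457.96 = 94.73 mm

X̄ = 110.79 mm, Ȳ = 94.73 mm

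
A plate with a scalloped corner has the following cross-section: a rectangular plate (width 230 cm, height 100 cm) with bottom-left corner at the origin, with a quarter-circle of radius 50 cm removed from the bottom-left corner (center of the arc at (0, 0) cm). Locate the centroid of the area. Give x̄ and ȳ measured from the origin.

x̄ = 123.75 cm, ȳ = 52.69 cm

Part | A | x̄ᵢ | ȳᵢ | A·x̄ᵢ | A·ȳᵢ
plate | 23000.00 | 115.00 | 50.00 | 2645000.00 | 1150000.00
removed quarter-circle | -1963.50 | 21.22 | 21.22 | -41666.67 | -41666.67
Σ | 21036.50 |  |  | 2603333.33 | 1108333.33
x̄ = 2603333.33 / 21036.50 = 123.75 cm
ȳ = 1108333.33 / 21036.50 = 52.69 cm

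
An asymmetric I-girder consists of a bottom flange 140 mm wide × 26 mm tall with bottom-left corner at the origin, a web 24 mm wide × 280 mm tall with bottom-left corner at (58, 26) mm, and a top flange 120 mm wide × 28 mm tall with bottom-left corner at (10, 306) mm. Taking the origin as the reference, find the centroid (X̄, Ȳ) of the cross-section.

X̄ = 70.00 mm, Ȳ = 163.12 mm

bottom flange: A = 140 × 26 = 3640.00, centroid at (70.00, 13.00).
web: A = 24 × 280 = 6720.00, centroid at (70.00, 166.00).
top flange: A = 120 × 28 = 3360.00, centroid at (70.00, 320.00).
ΣA = 13720.00 mm², ΣAX̄ = 960400.00 mm³, ΣAȲ = 2238040.00 mm³.
X̄ = 960400.00/13720.00 = 70.00 mm; Ȳ = 2238040.00/13720.00 = 163.12 mm.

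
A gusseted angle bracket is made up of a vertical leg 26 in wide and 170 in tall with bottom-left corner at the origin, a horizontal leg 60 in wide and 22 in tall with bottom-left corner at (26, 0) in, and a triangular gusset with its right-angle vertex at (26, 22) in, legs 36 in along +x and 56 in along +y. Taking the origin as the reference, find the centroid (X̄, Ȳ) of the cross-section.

vertical leg: A = 26 × 170 = 4420.00, centroid at (13.00, 85.00).
horizontal leg: A = 60 × 22 = 1320.00, centroid at (56.00, 11.00).
gusset: A = ½·36·56 = 1008.00, centroid at (38.00, 40.67).
ΣA = 6748.00 in², ΣAX̄ = 169684.00 in³, ΣAȲ = 431212.00 in³.
X̄ = 169684.00/6748.00 = 25.15 in; Ȳ = 431212.00/6748.00 = 63.90 in.

X̄ = 25.15 in, Ȳ = 63.90 in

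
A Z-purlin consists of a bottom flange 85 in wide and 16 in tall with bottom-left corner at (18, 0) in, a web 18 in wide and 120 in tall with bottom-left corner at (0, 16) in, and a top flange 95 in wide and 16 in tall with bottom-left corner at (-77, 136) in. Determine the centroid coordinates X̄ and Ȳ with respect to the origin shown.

Part | A | x̄ᵢ | ȳᵢ | A·x̄ᵢ | A·ȳᵢ
bottom flange | 1360.00 | 60.50 | 8.00 | 82280.00 | 10880.00
web | 2160.00 | 9.00 | 76.00 | 19440.00 | 164160.00
top flange | 1520.00 | -29.50 | 144.00 | -44840.00 | 218880.00
Σ | 5040.00 |  |  | 56880.00 | 393920.00
X̄ = 56880.00 / 5040.00 = 11.29 in
Ȳ = 393920.00 / 5040.00 = 78.16 in

X̄ = 11.29 in, Ȳ = 78.16 in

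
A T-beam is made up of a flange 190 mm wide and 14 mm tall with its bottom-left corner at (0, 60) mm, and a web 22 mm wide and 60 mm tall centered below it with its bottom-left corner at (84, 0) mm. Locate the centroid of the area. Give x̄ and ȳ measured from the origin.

x̄ = 95.00 mm, ȳ = 54.73 mm

Part | A | x̄ᵢ | ȳᵢ | A·x̄ᵢ | A·ȳᵢ
web | 1320.00 | 95.00 | 30.00 | 125400.00 | 39600.00
flange | 2660.00 | 95.00 | 67.00 | 252700.00 | 178220.00
Σ | 3980.00 |  |  | 378100.00 | 217820.00
x̄ = 378100.00 / 3980.00 = 95.00 mm
ȳ = 217820.00 / 3980.00 = 54.73 mm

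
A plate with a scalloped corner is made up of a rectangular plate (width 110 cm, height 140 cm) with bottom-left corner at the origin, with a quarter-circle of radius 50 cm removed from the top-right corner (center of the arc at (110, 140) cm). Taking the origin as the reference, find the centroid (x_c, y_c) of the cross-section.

Part | A | x̄ᵢ | ȳᵢ | A·x̄ᵢ | A·ȳᵢ
plate | 15400.00 | 55.00 | 70.00 | 847000.00 | 1078000.00
removed quarter-circle | -1963.50 | 88.78 | 118.78 | -174317.83 | -233222.69
Σ | 13436.50 |  |  | 672682.17 | 844777.31
x_c = 672682.17 / 13436.50 = 50.06 cm
y_c = 844777.31 / 13436.50 = 62.87 cm

x_c = 50.06 cm, y_c = 62.87 cm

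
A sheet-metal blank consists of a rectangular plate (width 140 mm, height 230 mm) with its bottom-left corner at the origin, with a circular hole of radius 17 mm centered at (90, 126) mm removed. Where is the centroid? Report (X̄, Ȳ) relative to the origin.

plate: A = 140 × 230 = 32200.00, centroid at (70.00, 115.00).
hole: A = −π·17² = -907.92, centroid at (90.00, 126.00).
ΣA = 31292.08 mm², ΣAX̄ = 2172287.18 mm³, ΣAȲ = 3588602.05 mm³.
X̄ = 2172287.18/31292.08 = 69.42 mm; Ȳ = 3588602.05/31292.08 = 114.68 mm.

X̄ = 69.42 mm, Ȳ = 114.68 mm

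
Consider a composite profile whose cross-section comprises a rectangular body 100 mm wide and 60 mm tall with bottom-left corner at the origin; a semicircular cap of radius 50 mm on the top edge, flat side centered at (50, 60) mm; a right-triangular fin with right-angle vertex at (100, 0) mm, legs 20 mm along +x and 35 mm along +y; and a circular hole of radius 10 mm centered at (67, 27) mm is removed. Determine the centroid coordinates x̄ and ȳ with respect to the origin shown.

rectangular body: A = 100 × 60 = 6000.00, centroid at (50.00, 30.00).
semicircular top: A = ½π·50² = 3926.99, centroid at (50.00, 81.22).
triangular fin: A = ½·20·35 = 350.00, centroid at (106.67, 11.67).
hole: A = −π·10² = -314.16, centroid at (67.00, 27.00).
ΣA = 9962.83 mm²
ΣAx̄ = (6000.00)(50.00) + (3926.99)(50.00) + (350.00)(106.67) + (-314.16)(67.00) = 512634.20 mm³
ΣAȳ = (6000.00)(30.00) + (3926.99)(81.22) + (350.00)(11.67) + (-314.16)(27.00) = 494553.82 mm³
x̄ = 512634.20 / 9962.83 = 51.45 mm
ȳ = 494553.82 / 9962.83 = 49.64 mm

x̄ = 51.45 mm, ȳ = 49.64 mm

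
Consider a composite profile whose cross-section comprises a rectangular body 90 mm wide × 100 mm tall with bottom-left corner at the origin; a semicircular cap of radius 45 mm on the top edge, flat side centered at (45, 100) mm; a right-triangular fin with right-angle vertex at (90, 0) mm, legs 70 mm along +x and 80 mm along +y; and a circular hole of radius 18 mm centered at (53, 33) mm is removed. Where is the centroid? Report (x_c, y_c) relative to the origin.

x_c = 58.12 mm, y_c = 62.30 mm

rectangular body: A = 90 × 100 = 9000.00, centroid at (45.00, 50.00).
semicircular top: A = ½π·45² = 3180.86, centroid at (45.00, 119.10).
triangular fin: A = ½·70·80 = 2800.00, centroid at (113.33, 26.67).
hole: A = −π·18² = -1017.88, centroid at (53.00, 33.00).
ΣA = 13962.99 mm², ΣAx_c = 811524.72 mm³, ΣAy_c = 869913.01 mm³.
x_c = 811524.72/13962.99 = 58.12 mm; y_c = 869913.01/13962.99 = 62.30 mm.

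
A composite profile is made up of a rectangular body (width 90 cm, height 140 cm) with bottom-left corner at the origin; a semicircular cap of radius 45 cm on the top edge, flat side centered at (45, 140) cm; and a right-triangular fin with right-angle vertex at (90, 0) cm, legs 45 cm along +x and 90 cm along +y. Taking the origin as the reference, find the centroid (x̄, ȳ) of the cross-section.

x̄ = 51.82 cm, ȳ = 81.37 cm

rectangular body: A = 90 × 140 = 12600.00, centroid at (45.00, 70.00).
semicircular top: A = ½π·45² = 3180.86, centroid at (45.00, 159.10).
triangular fin: A = ½·45·90 = 2025.00, centroid at (105.00, 30.00).
ΣA = 17805.86 cm², ΣAx̄ = 922763.82 cm³, ΣAȳ = 1448820.76 cm³.
x̄ = 922763.82/17805.86 = 51.82 cm; ȳ = 1448820.76/17805.86 = 81.37 cm.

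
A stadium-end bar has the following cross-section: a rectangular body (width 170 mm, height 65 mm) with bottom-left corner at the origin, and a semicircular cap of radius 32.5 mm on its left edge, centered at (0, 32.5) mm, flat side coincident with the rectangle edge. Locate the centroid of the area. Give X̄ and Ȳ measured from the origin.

Part | A | x̄ᵢ | ȳᵢ | A·x̄ᵢ | A·ȳᵢ
rectangular body | 11050.00 | 85.00 | 32.50 | 939250.00 | 359125.00
semicircular end | 1659.15 | -13.79 | 32.50 | -22885.42 | 53922.49
Σ | 12709.15 |  |  | 916364.58 | 413047.49
X̄ = 916364.58 / 12709.15 = 72.10 mm
Ȳ = 413047.49 / 12709.15 = 32.50 mm

X̄ = 72.10 mm, Ȳ = 32.50 mm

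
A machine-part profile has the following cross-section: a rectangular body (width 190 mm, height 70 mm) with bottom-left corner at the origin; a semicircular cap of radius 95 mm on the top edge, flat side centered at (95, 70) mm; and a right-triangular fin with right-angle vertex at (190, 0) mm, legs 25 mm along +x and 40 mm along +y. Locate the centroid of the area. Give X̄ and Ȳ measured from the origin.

Part | A | x̄ᵢ | ȳᵢ | A·x̄ᵢ | A·ȳᵢ
rectangular body | 13300.00 | 95.00 | 35.00 | 1263500.00 | 465500.00
semicircular top | 14176.44 | 95.00 | 110.32 | 1346761.50 | 1563933.91
triangular fin | 500.00 | 198.33 | 13.33 | 99166.67 | 6666.67
Σ | 27976.44 |  |  | 2709428.17 | 2036100.58
X̄ = 2709428.17 / 27976.44 = 96.85 mm
Ȳ = 2036100.58 / 27976.44 = 72.78 mm

X̄ = 96.85 mm, Ȳ = 72.78 mm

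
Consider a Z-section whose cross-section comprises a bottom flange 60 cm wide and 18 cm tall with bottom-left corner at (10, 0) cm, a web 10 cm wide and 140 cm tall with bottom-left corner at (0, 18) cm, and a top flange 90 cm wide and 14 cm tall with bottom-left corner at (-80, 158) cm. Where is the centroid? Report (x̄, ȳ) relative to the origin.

x̄ = 1.63 cm, ȳ = 91.13 cm

bottom flange: A = 60 × 18 = 1080.00, centroid at (40.00, 9.00).
web: A = 10 × 140 = 1400.00, centroid at (5.00, 88.00).
top flange: A = 90 × 14 = 1260.00, centroid at (-35.00, 165.00).
ΣA = 3740.00 cm²
ΣAx̄ = (1080.00)(40.00) + (1400.00)(5.00) + (1260.00)(-35.00) = 6100.00 cm³
ΣAȳ = (1080.00)(9.00) + (1400.00)(88.00) + (1260.00)(165.00) = 340820.00 cm³
x̄ = 6100.00 / 3740.00 = 1.63 cm
ȳ = 340820.00 / 3740.00 = 91.13 cm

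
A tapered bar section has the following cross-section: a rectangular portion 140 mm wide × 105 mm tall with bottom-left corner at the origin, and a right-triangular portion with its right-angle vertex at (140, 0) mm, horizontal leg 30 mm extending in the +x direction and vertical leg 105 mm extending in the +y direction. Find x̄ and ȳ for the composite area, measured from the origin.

x̄ = 77.74 mm, ȳ = 50.81 mm

rectangular portion: A = 140 × 105 = 14700.00, centroid at (70.00, 52.50).
triangular portion: A = ½·30·105 = 1575.00, centroid at (150.00, 35.00).
ΣA = 16275.00 mm²
ΣAx̄ = (14700.00)(70.00) + (1575.00)(150.00) = 1265250.00 mm³
ΣAȳ = (14700.00)(52.50) + (1575.00)(35.00) = 826875.00 mm³
x̄ = 1265250.00 / 16275.00 = 77.74 mm
ȳ = 826875.00 / 16275.00 = 50.81 mm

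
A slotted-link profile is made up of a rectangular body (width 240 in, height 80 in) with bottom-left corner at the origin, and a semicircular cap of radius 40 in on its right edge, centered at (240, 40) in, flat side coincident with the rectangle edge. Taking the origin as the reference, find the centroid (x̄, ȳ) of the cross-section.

x̄ = 135.85 in, ȳ = 40.00 in

rectangular body: A = 240 × 80 = 19200.00, centroid at (120.00, 40.00).
semicircular end: A = ½π·40² = 2513.27, centroid at (256.98, 40.00).
ΣA = 21713.27 in², ΣAx̄ = 2949852.46 in³, ΣAȳ = 868530.96 in³.
x̄ = 2949852.46/21713.27 = 135.85 in; ȳ = 868530.96/21713.27 = 40.00 in.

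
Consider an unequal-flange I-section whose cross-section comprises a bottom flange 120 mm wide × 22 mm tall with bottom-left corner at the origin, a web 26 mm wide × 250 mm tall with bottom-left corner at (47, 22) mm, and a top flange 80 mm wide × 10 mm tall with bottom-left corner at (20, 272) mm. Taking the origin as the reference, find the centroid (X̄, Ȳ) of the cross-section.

bottom flange: A = 120 × 22 = 2640.00, centroid at (60.00, 11.00).
web: A = 26 × 250 = 6500.00, centroid at (60.00, 147.00).
top flange: A = 80 × 10 = 800.00, centroid at (60.00, 277.00).
ΣA = 9940.00 mm², ΣAX̄ = 596400.00 mm³, ΣAȲ = 1206140.00 mm³.
X̄ = 596400.00/9940.00 = 60.00 mm; Ȳ = 1206140.00/9940.00 = 121.34 mm.

X̄ = 60.00 mm, Ȳ = 121.34 mm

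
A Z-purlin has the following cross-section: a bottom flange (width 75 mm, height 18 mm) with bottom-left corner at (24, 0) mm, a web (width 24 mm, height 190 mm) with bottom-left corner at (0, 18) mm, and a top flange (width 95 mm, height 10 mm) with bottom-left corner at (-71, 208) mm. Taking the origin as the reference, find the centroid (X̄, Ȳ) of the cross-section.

bottom flange: A = 75 × 18 = 1350.00, centroid at (61.50, 9.00).
web: A = 24 × 190 = 4560.00, centroid at (12.00, 113.00).
top flange: A = 95 × 10 = 950.00, centroid at (-23.50, 213.00).
ΣA = 6860.00 mm², ΣAX̄ = 115420.00 mm³, ΣAȲ = 729780.00 mm³.
X̄ = 115420.00/6860.00 = 16.83 mm; Ȳ = 729780.00/6860.00 = 106.38 mm.

X̄ = 16.83 mm, Ȳ = 106.38 mm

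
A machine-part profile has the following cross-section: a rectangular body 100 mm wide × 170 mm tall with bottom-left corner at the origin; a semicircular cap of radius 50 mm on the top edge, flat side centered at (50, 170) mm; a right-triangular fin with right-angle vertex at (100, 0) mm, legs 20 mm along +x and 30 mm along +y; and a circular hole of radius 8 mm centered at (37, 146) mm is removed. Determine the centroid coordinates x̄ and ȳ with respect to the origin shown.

x̄ = 50.93 mm, ȳ = 103.19 mm

rectangular body: A = 100 × 170 = 17000.00, centroid at (50.00, 85.00).
semicircular top: A = ½π·50² = 3926.99, centroid at (50.00, 191.22).
triangular fin: A = ½·20·30 = 300.00, centroid at (106.67, 10.00).
hole: A = −π·8² = -201.06, centroid at (37.00, 146.00).
ΣA = 21025.93 mm²
ΣAx̄ = (17000.00)(50.00) + (3926.99)(50.00) + (300.00)(106.67) + (-201.06)(37.00) = 1070910.25 mm³
ΣAȳ = (17000.00)(85.00) + (3926.99)(191.22) + (300.00)(10.00) + (-201.06)(146.00) = 2169566.73 mm³
x̄ = 1070910.25 / 21025.93 = 50.93 mm
ȳ = 2169566.73 / 21025.93 = 103.19 mm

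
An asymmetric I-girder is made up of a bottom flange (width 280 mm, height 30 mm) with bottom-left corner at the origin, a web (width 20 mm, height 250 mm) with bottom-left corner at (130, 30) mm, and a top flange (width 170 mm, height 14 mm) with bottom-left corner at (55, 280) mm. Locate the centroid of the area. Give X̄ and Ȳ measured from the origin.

X̄ = 140.00 mm, Ȳ = 100.38 mm

bottom flange: A = 280 × 30 = 8400.00, centroid at (140.00, 15.00).
web: A = 20 × 250 = 5000.00, centroid at (140.00, 155.00).
top flange: A = 170 × 14 = 2380.00, centroid at (140.00, 287.00).
ΣA = 15780.00 mm²
ΣAX̄ = (8400.00)(140.00) + (5000.00)(140.00) + (2380.00)(140.00) = 2209200.00 mm³
ΣAȲ = (8400.00)(15.00) + (5000.00)(155.00) + (2380.00)(287.00) = 1584060.00 mm³
X̄ = 2209200.00 / 15780.00 = 140.00 mm
Ȳ = 1584060.00 / 15780.00 = 100.38 mm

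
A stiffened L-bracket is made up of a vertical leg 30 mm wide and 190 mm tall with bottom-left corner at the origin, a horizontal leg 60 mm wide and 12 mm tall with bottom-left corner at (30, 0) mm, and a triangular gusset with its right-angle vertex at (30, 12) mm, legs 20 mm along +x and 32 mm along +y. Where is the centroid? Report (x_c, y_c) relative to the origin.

Part | A | x̄ᵢ | ȳᵢ | A·x̄ᵢ | A·ȳᵢ
vertical leg | 5700.00 | 15.00 | 95.00 | 85500.00 | 541500.00
horizontal leg | 720.00 | 60.00 | 6.00 | 43200.00 | 4320.00
gusset | 320.00 | 36.67 | 22.67 | 11733.33 | 7253.33
Σ | 6740.00 |  |  | 140433.33 | 553073.33
x_c = 140433.33 / 6740.00 = 20.84 mm
y_c = 553073.33 / 6740.00 = 82.06 mm

x_c = 20.84 mm, y_c = 82.06 mm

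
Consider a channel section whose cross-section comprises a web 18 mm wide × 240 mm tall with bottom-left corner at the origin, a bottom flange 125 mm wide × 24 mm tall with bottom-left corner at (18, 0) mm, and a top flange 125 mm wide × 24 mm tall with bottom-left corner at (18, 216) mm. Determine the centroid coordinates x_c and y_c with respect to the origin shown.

web: A = 18 × 240 = 4320.00, centroid at (9.00, 120.00).
bottom flange: A = 125 × 24 = 3000.00, centroid at (80.50, 12.00).
top flange: A = 125 × 24 = 3000.00, centroid at (80.50, 228.00).
ΣA = 10320.00 mm², ΣAx_c = 521880.00 mm³, ΣAy_c = 1238400.00 mm³.
x_c = 521880.00/10320.00 = 50.57 mm; y_c = 1238400.00/10320.00 = 120.00 mm.

x_c = 50.57 mm, y_c = 120.00 mm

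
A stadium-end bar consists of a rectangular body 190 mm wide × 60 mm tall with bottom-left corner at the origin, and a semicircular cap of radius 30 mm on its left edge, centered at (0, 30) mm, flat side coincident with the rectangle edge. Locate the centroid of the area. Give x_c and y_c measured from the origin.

x_c = 83.11 mm, y_c = 30.00 mm

rectangular body: A = 190 × 60 = 11400.00, centroid at (95.00, 30.00).
semicircular end: A = ½π·30² = 1413.72, centroid at (-12.73, 30.00).
ΣA = 12813.72 mm²
ΣAx_c = (11400.00)(95.00) + (1413.72)(-12.73) = 1065000.00 mm³
ΣAy_c = (11400.00)(30.00) + (1413.72)(30.00) = 384411.50 mm³
x_c = 1065000.00 / 12813.72 = 83.11 mm
y_c = 384411.50 / 12813.72 = 30.00 mm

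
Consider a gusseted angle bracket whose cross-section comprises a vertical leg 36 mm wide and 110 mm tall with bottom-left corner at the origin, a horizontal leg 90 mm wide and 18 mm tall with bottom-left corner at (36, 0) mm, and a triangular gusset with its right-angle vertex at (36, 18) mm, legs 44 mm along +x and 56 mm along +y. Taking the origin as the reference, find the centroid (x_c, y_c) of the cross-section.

vertical leg: A = 36 × 110 = 3960.00, centroid at (18.00, 55.00).
horizontal leg: A = 90 × 18 = 1620.00, centroid at (81.00, 9.00).
gusset: A = ½·44·56 = 1232.00, centroid at (50.67, 36.67).
ΣA = 6812.00 mm², ΣAx_c = 264921.33 mm³, ΣAy_c = 277553.33 mm³.
x_c = 264921.33/6812.00 = 38.89 mm; y_c = 277553.33/6812.00 = 40.74 mm.

x_c = 38.89 mm, y_c = 40.74 mm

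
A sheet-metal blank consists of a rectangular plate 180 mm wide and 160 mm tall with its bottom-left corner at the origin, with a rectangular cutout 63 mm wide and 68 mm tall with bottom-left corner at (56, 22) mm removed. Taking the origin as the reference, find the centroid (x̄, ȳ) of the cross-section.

plate: A = 180 × 160 = 28800.00, centroid at (90.00, 80.00).
hole: A = −(63 × 68) = -4284.00, centroid at (87.50, 56.00).
ΣA = 24516.00 mm², ΣAx̄ = 2217150.00 mm³, ΣAȳ = 2064096.00 mm³.
x̄ = 2217150.00/24516.00 = 90.44 mm; ȳ = 2064096.00/24516.00 = 84.19 mm.

x̄ = 90.44 mm, ȳ = 84.19 mm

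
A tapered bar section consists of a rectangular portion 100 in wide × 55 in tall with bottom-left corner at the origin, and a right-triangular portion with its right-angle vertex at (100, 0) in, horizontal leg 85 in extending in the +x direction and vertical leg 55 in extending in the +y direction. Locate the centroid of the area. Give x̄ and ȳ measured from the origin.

rectangular portion: A = 100 × 55 = 5500.00, centroid at (50.00, 27.50).
triangular portion: A = ½·85·55 = 2337.50, centroid at (128.33, 18.33).
ΣA = 7837.50 in²
ΣAx̄ = (5500.00)(50.00) + (2337.50)(128.33) = 574979.17 in³
ΣAȳ = (5500.00)(27.50) + (2337.50)(18.33) = 194104.17 in³
x̄ = 574979.17 / 7837.50 = 73.36 in
ȳ = 194104.17 / 7837.50 = 24.77 in

x̄ = 73.36 in, ȳ = 24.77 in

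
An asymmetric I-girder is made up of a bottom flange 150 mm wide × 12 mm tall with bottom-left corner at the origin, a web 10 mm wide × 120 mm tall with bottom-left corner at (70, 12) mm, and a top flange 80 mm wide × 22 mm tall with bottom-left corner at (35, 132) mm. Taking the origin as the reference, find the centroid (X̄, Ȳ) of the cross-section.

bottom flange: A = 150 × 12 = 1800.00, centroid at (75.00, 6.00).
web: A = 10 × 120 = 1200.00, centroid at (75.00, 72.00).
top flange: A = 80 × 22 = 1760.00, centroid at (75.00, 143.00).
ΣA = 4760.00 mm², ΣAX̄ = 357000.00 mm³, ΣAȲ = 348880.00 mm³.
X̄ = 357000.00/4760.00 = 75.00 mm; Ȳ = 348880.00/4760.00 = 73.29 mm.

X̄ = 75.00 mm, Ȳ = 73.29 mm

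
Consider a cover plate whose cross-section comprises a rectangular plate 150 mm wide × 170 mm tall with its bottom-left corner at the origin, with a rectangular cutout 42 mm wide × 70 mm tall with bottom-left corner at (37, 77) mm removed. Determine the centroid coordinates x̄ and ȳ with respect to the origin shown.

Part | A | x̄ᵢ | ȳᵢ | A·x̄ᵢ | A·ȳᵢ
plate | 25500.00 | 75.00 | 85.00 | 1912500.00 | 2167500.00
hole | -2940.00 | 58.00 | 112.00 | -170520.00 | -329280.00
Σ | 22560.00 |  |  | 1741980.00 | 1838220.00
x̄ = 1741980.00 / 22560.00 = 77.22 mm
ȳ = 1838220.00 / 22560.00 = 81.48 mm

x̄ = 77.22 mm, ȳ = 81.48 mm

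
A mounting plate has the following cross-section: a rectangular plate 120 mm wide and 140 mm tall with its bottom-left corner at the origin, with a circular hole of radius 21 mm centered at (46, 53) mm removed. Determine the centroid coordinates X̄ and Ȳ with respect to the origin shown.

Part | A | x̄ᵢ | ȳᵢ | A·x̄ᵢ | A·ȳᵢ
plate | 16800.00 | 60.00 | 70.00 | 1008000.00 | 1176000.00
hole | -1385.44 | 46.00 | 53.00 | -63730.35 | -73428.45
Σ | 15414.56 |  |  | 944269.65 | 1102571.55
X̄ = 944269.65 / 15414.56 = 61.26 mm
Ȳ = 1102571.55 / 15414.56 = 71.53 mm

X̄ = 61.26 mm, Ȳ = 71.53 mm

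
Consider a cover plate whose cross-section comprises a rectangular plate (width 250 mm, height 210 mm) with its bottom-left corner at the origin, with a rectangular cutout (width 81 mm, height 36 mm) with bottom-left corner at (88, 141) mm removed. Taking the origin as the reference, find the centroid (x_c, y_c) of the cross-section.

x_c = 124.79 mm, y_c = 101.82 mm

plate: A = 250 × 210 = 52500.00, centroid at (125.00, 105.00).
hole: A = −(81 × 36) = -2916.00, centroid at (128.50, 159.00).
ΣA = 49584.00 mm², ΣAx_c = 6187794.00 mm³, ΣAy_c = 5048856.00 mm³.
x_c = 6187794.00/49584.00 = 124.79 mm; y_c = 5048856.00/49584.00 = 101.82 mm.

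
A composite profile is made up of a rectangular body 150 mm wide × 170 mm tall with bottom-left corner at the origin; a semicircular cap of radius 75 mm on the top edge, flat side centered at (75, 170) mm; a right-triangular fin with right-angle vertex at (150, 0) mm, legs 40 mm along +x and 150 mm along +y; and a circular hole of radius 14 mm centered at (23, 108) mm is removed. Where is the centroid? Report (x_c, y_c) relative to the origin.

x_c = 83.09 mm, y_c = 109.87 mm

Part | A | x̄ᵢ | ȳᵢ | A·x̄ᵢ | A·ȳᵢ
rectangular body | 25500.00 | 75.00 | 85.00 | 1912500.00 | 2167500.00
semicircular top | 8835.73 | 75.00 | 201.83 | 662679.70 | 1783323.99
triangular fin | 3000.00 | 163.33 | 50.00 | 490000.00 | 150000.00
hole | -615.75 | 23.00 | 108.00 | -14162.30 | -66501.23
Σ | 36719.98 |  |  | 3051017.40 | 4034322.75
x_c = 3051017.40 / 36719.98 = 83.09 mm
y_c = 4034322.75 / 36719.98 = 109.87 mm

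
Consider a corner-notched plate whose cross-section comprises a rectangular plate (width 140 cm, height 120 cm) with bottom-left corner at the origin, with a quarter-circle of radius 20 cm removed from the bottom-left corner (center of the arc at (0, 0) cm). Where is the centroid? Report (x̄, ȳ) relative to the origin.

x̄ = 71.17 cm, ȳ = 60.98 cm

Part | A | x̄ᵢ | ȳᵢ | A·x̄ᵢ | A·ȳᵢ
plate | 16800.00 | 70.00 | 60.00 | 1176000.00 | 1008000.00
removed quarter-circle | -314.16 | 8.49 | 8.49 | -2666.67 | -2666.67
Σ | 16485.84 |  |  | 1173333.33 | 1005333.33
x̄ = 1173333.33 / 16485.84 = 71.17 cm
ȳ = 1005333.33 / 16485.84 = 60.98 cm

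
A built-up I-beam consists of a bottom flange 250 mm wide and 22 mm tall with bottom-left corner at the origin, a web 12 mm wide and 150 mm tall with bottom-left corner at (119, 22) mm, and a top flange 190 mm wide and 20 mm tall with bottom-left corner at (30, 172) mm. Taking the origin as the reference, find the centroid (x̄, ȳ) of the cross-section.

x̄ = 125.00 mm, ȳ = 83.49 mm

Part | A | x̄ᵢ | ȳᵢ | A·x̄ᵢ | A·ȳᵢ
bottom flange | 5500.00 | 125.00 | 11.00 | 687500.00 | 60500.00
web | 1800.00 | 125.00 | 97.00 | 225000.00 | 174600.00
top flange | 3800.00 | 125.00 | 182.00 | 475000.00 | 691600.00
Σ | 11100.00 |  |  | 1387500.00 | 926700.00
x̄ = 1387500.00 / 11100.00 = 125.00 mm
ȳ = 926700.00 / 11100.00 = 83.49 mm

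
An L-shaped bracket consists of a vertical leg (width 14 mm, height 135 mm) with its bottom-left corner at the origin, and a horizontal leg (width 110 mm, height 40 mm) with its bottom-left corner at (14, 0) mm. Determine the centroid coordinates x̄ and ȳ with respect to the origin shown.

vertical leg: A = 14 × 135 = 1890.00, centroid at (7.00, 67.50).
horizontal leg: A = 110 × 40 = 4400.00, centroid at (69.00, 20.00).
ΣA = 6290.00 mm², ΣAx̄ = 316830.00 mm³, ΣAȳ = 215575.00 mm³.
x̄ = 316830.00/6290.00 = 50.37 mm; ȳ = 215575.00/6290.00 = 34.27 mm.

x̄ = 50.37 mm, ȳ = 34.27 mm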